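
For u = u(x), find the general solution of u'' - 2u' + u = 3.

Characteristic equation r² - 2r + 1 = 0 has discriminant (-2)² - 4·(1) = 0, so r = 1 is a repeated root.
Hence u_h = (C1 + C2*x)*exp(x).
For the particular solution try u_p = A0. Substituting and matching coefficients of each power of x gives A0 = 3, so u_p = 3.

u = 3 + C1*exp(x) + C2*x*exp(x)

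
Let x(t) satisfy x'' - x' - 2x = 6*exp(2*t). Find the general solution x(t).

x = C1*exp(-t) + C2*exp(2*t) + 2*t*exp(2*t)

Characteristic equation r² - r - 2 = 0 factors as (r + 1)(r - 2) = 0, so r = -1, 2.
Hence x_h = C1*exp(-t) + C2*exp(2*t).
Since exp(2*t) solves the homogeneous equation (r = 2 is a root of multiplicity 1), multiply the trial by t. Try x_p = A*t*exp(2*t). Substituting into the equation and dividing by exp(2*t) gives A = 2, so x_p = 2*t*exp(2*t).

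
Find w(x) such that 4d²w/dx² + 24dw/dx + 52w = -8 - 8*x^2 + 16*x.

w = -742/2197 - 2*x**2/13 + 76*x/169 + C1*cos(2*x)*exp(-3*x) + C2*exp(-3*x)*sin(2*x)

Divide through by 4: w'' + 6w' + 13w = -2 - 2*x^2 + 4*x.
Characteristic equation r² + 6r + 13 = 0 has discriminant (6)² - 4·(13) = -16 < 0, so r = -3 ± 2i.
Hence w_h = C1*cos(2*x)*exp(-3*x) + C2*exp(-3*x)*sin(2*x).
For the particular solution try w_p = A0 + A1*x + A2*x^2. Substituting and matching coefficients of each power of x gives A0 = -742/2197, A1 = 76/169, A2 = -2/13, so w_p = -742/2197 - 2*x^2/13 + 76*x/169.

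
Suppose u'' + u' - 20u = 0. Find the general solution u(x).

Characteristic equation r² + r - 20 = 0 factors as (r - 4)(r + 5) = 0, so r = 4, -5.
Hence u_h = C1*exp(4*x) + C2*exp(-5*x).

u = C1*exp(4*x) + C2*exp(-5*x)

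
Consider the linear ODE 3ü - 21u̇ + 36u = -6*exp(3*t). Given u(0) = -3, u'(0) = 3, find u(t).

u = -13*exp(3*t) + 10*exp(4*t) + 2*t*exp(3*t)

Divide through by 3: u'' - 7u' + 12u = -2*exp(3*t).
Characteristic equation r² - 7r + 12 = 0 factors as (r - 3)(r - 4) = 0, so r = 3, 4.
Hence u_h = C1*exp(3*t) + C2*exp(4*t).
Since exp(3*t) solves the homogeneous equation (r = 3 is a root of multiplicity 1), multiply the trial by t. Try u_p = A*t*exp(3*t). Substituting into the equation and dividing by exp(3*t) gives A = 2, so u_p = 2*t*exp(3*t).
General solution: u = C1*exp(3*t) + C2*exp(4*t) + 2*t*exp(3*t).
Apply the initial conditions: u(0) = C1 + C2 = -3 and u'(0) = 2 + 3*C1 + 4*C2 = 3. Solving gives C1 = -13, C2 = 10.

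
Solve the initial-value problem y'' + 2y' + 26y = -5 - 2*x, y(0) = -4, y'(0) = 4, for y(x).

y = -63/338 - x/13 - 1289*cos(5*x)*exp(-x)/338 + 89*exp(-x)*sin(5*x)/1690

Characteristic equation r² + 2r + 26 = 0 has discriminant (2)² - 4·(26) = -100 < 0, so r = -1 ± 5i.
Hence y_h = C1*cos(5*x)*exp(-x) + C2*exp(-x)*sin(5*x).
For the particular solution try y_p = A0 + A1*x. Substituting and matching coefficients of each power of x gives A0 = -63/338, A1 = -1/13, so y_p = -63/338 - x/13.
General solution: y = -63/338 - x/13 + C1*cos(5*x)*exp(-x) + C2*exp(-x)*sin(5*x).
Apply the initial conditions: y(0) = -63/338 + C1 = -4 and y'(0) = -1/13 - C1 + 5*C2 = 4. Solving gives C1 = -1289/338, C2 = 89/1690.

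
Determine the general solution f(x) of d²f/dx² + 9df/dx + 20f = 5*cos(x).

Characteristic equation r² + 9r + 20 = 0 factors as (r + 5)(r + 4) = 0, so r = -5, -4.
Hence f_h = C1*exp(-5*x) + C2*exp(-4*x).
Try f_p = A*cos(x) + B*sin(x). Substituting and equating the coefficients of cos(x) and sin(x) gives A = 95/442, B = 45/442, so f_p = 45*sin(x)/442 + 95*cos(x)/442.

f = 45*sin(x)/442 + 95*cos(x)/442 + C1*exp(-5*x) + C2*exp(-4*x)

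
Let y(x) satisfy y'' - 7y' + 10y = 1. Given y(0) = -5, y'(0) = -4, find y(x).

Characteristic equation r² - 7r + 10 = 0 factors as (r - 2)(r - 5) = 0, so r = 2, 5.
Hence y_h = C1*exp(2*x) + C2*exp(5*x).
For the particular solution try y_p = A0. Substituting and matching coefficients of each power of x gives A0 = 1/10, so y_p = 1/10.
General solution: y = 1/10 + C1*exp(2*x) + C2*exp(5*x).
Apply the initial conditions: y(0) = 1/10 + C1 + C2 = -5 and y'(0) = 2*C1 + 5*C2 = -4. Solving gives C1 = -43/6, C2 = 31/15.

y = 1/10 - 43*exp(2*x)/6 + 31*exp(5*x)/15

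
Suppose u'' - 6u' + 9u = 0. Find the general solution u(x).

Characteristic equation r² - 6r + 9 = 0 has discriminant (-6)² - 4·(9) = 0, so r = 3 is a repeated root.
Hence u_h = (C1 + C2*x)*exp(3*x).

u = C1*exp(3*x) + C2*x*exp(3*x)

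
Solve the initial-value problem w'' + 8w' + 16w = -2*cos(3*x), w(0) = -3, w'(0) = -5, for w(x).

Characteristic equation r² + 8r + 16 = 0 has discriminant (8)² - 4·(16) = 0, so r = -4 is a repeated root.
Hence w_h = (C1 + C2*x)*exp(-4*x).
Try w_p = A*cos(3*x) + B*sin(3*x). Substituting and equating the coefficients of cos(3x) and sin(3x) gives A = -14/625, B = -48/625, so w_p = -48*sin(3*x)/625 - 14*cos(3*x)/625.
General solution: w = -48*sin(3*x)/625 - 14*cos(3*x)/625 + C1*exp(-4*x) + C2*x*exp(-4*x).
Apply the initial conditions: w(0) = -14/625 + C1 = -3 and w'(0) = -144/625 + C2 - 4*C1 = -5. Solving gives C1 = -1861/625, C2 = -417/25.

w = -1861*exp(-4*x)/625 - 48*sin(3*x)/625 - 14*cos(3*x)/625 - 417*x*exp(-4*x)/25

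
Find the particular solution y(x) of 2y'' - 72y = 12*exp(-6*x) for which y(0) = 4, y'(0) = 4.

y = 13*exp(-6*x)/8 + 19*exp(6*x)/8 - x*exp(-6*x)/2

Divide through by 2: y'' - 36y = 6*exp(-6*x).
Characteristic equation r² - 36 = 0 factors as (r - 6)(r + 6) = 0, so r = 6, -6.
Hence y_h = C1*exp(6*x) + C2*exp(-6*x).
Since exp(-6*x) solves the homogeneous equation (r = -6 is a root of multiplicity 1), multiply the trial by x. Try y_p = A*x*exp(-6*x). Substituting into the equation and dividing by exp(-6*x) gives A = -1/2, so y_p = -x*exp(-6*x)/2.
General solution: y = C1*exp(6*x) + C2*exp(-6*x) - x*exp(-6*x)/2.
Apply the initial conditions: y(0) = C1 + C2 = 4 and y'(0) = -1/2 - 6*C2 + 6*C1 = 4. Solving gives C1 = 19/8, C2 = 13/8.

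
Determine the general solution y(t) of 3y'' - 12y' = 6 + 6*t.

y = C2 - 5*t/8 - t**2/4 + C1*exp(4*t)

Divide through by 3: y'' - 4y' = 2 + 2*t.
Characteristic equation r² - 4r = 0 factors as (r - 4)r = 0, so r = 4, 0.
Hence y_h = C1*exp(4*t) + C2.
Since 0 is a characteristic root (multiplicity 1), multiply the polynomial trial by t: try y_p = t*(A0 + A1*t). Substituting and matching coefficients of each power of t gives A0 = -5/8, A1 = -1/4, so y_p = -5*t/8 - t^2/4.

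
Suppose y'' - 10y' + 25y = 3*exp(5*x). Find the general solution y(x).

Characteristic equation r² - 10r + 25 = 0 has discriminant (-10)² - 4·(25) = 0, so r = 5 is a repeated root.
Hence y_h = (C1 + C2*x)*exp(5*x).
Since exp(5*x) solves the homogeneous equation (r = 5 is a root of multiplicity 2), multiply the trial by x^2. Try y_p = A*x^2*exp(5*x). Substituting into the equation and dividing by exp(5*x) gives A = 3/2, so y_p = 3*x^2*exp(5*x)/2.

y = C1*exp(5*x) + 3*x**2*exp(5*x)/2 + C2*x*exp(5*x)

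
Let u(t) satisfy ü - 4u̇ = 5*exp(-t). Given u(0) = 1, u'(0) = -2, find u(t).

Characteristic equation r² - 4r = 0 factors as (r - 4)r = 0, so r = 4, 0.
Hence u_h = C1*exp(4*t) + C2.
Try u_p = A*exp(-t). Substituting into the equation and dividing by exp(-t) gives A = 1, so u_p = exp(-t).
General solution: u = C2 + C1*exp(4*t) + exp(-t).
Apply the initial conditions: u(0) = 1 + C1 + C2 = 1 and u'(0) = -1 + 4*C1 = -2. Solving gives C1 = -1/4, C2 = 1/4.

u = 1/4 - exp(4*t)/4 + exp(-t)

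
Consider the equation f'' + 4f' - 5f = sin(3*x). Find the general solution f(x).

f = -7*sin(3*x)/170 - 3*cos(3*x)/85 + C1*exp(-5*x) + C2*exp(x)

Characteristic equation r² + 4r - 5 = 0 factors as (r + 5)(r - 1) = 0, so r = -5, 1.
Hence f_h = C1*exp(-5*x) + C2*exp(x).
Try f_p = A*cos(3*x) + B*sin(3*x). Substituting and equating the coefficients of cos(3x) and sin(3x) gives A = -3/85, B = -7/170, so f_p = -7*sin(3*x)/170 - 3*cos(3*x)/85.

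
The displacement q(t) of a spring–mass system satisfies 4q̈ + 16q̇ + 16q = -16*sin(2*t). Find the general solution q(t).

q = cos(2*t)/2 + C1*exp(-2*t) + C2*t*exp(-2*t)

Divide through by 4: q'' + 4q' + 4q = -4*sin(2*t).
Characteristic equation r² + 4r + 4 = 0 has discriminant (4)² - 4·(4) = 0, so r = -2 is a repeated root.
Hence q_h = (C1 + C2*t)*exp(-2*t).
Try q_p = A*cos(2*t) + B*sin(2*t). Substituting and equating the coefficients of cos(2t) and sin(2t) gives A = 1/2, B = 0, so q_p = cos(2*t)/2.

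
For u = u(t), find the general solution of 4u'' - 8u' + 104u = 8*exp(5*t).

u = 2*exp(5*t)/41 + C1*cos(5*t)*exp(t) + C2*exp(t)*sin(5*t)

Divide through by 4: u'' - 2u' + 26u = 2*exp(5*t).
Characteristic equation r² - 2r + 26 = 0 has discriminant (-2)² - 4·(26) = -100 < 0, so r = 1 ± 5i.
Hence u_h = C1*cos(5*t)*exp(t) + C2*exp(t)*sin(5*t).
Try u_p = A*exp(5*t). Substituting into the equation and dividing by exp(5*t) gives A = 2/41, so u_p = 2*exp(5*t)/41.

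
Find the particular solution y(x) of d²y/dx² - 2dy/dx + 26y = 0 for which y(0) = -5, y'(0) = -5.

y = -5*cos(5*x)*exp(x)

Characteristic equation r² - 2r + 26 = 0 has discriminant (-2)² - 4·(26) = -100 < 0, so r = 1 ± 5i.
Hence y_h = C1*cos(5*x)*exp(x) + C2*exp(x)*sin(5*x).
Apply the initial conditions: y(0) = C1 = -5 and y'(0) = C1 + 5*C2 = -5. Solving gives C1 = -5, C2 = 0.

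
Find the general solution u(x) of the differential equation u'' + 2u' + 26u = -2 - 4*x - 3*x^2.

u = -253/4394 - 23*x/169 - 3*x**2/26 + C1*cos(5*x)*exp(-x) + C2*exp(-x)*sin(5*x)

Characteristic equation r² + 2r + 26 = 0 has discriminant (2)² - 4·(26) = -100 < 0, so r = -1 ± 5i.
Hence u_h = C1*cos(5*x)*exp(-x) + C2*exp(-x)*sin(5*x).
For the particular solution try u_p = A0 + A1*x + A2*x^2. Substituting and matching coefficients of each power of x gives A0 = -253/4394, A1 = -23/169, A2 = -3/26, so u_p = -253/4394 - 23*x/169 - 3*x^2/26.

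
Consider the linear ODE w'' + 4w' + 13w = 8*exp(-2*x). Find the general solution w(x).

w = 8*exp(-2*x)/9 + C1*cos(3*x)*exp(-2*x) + C2*exp(-2*x)*sin(3*x)

Characteristic equation r² + 4r + 13 = 0 has discriminant (4)² - 4·(13) = -36 < 0, so r = -2 ± 3i.
Hence w_h = C1*cos(3*x)*exp(-2*x) + C2*exp(-2*x)*sin(3*x).
Try w_p = A*exp(-2*x). Substituting into the equation and dividing by exp(-2*x) gives A = 8/9, so w_p = 8*exp(-2*x)/9.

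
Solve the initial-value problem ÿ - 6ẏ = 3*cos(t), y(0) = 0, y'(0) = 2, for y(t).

Characteristic equation r² - 6r = 0 factors as (r - 6)r = 0, so r = 6, 0.
Hence y_h = C1*exp(6*t) + C2.
Try y_p = A*cos(t) + B*sin(t). Substituting and equating the coefficients of cos(t) and sin(t) gives A = -3/37, B = -18/37, so y_p = -18*sin(t)/37 - 3*cos(t)/37.
General solution: y = C2 - 18*sin(t)/37 - 3*cos(t)/37 + C1*exp(6*t).
Apply the initial conditions: y(0) = -3/37 + C1 + C2 = 0 and y'(0) = -18/37 + 6*C1 = 2. Solving gives C1 = 46/111, C2 = -1/3.

y = -1/3 - 18*sin(t)/37 - 3*cos(t)/37 + 46*exp(6*t)/111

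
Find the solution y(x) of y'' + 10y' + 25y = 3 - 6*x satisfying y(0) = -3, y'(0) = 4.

Characteristic equation r² + 10r + 25 = 0 has discriminant (10)² - 4·(25) = 0, so r = -5 is a repeated root.
Hence y_h = (C1 + C2*x)*exp(-5*x).
For the particular solution try y_p = A0 + A1*x. Substituting and matching coefficients of each power of x gives A0 = 27/125, A1 = -6/25, so y_p = 27/125 - 6*x/25.
General solution: y = 27/125 - 6*x/25 + C1*exp(-5*x) + C2*x*exp(-5*x).
Apply the initial conditions: y(0) = 27/125 + C1 = -3 and y'(0) = -6/25 + C2 - 5*C1 = 4. Solving gives C1 = -402/125, C2 = -296/25.

y = 27/125 - 402*exp(-5*x)/125 - 6*x/25 - 296*x*exp(-5*x)/25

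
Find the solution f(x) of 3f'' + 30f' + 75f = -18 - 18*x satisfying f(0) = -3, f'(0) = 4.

f = -18/125 - 357*exp(-5*x)/125 - 6*x/25 - 251*x*exp(-5*x)/25

Divide through by 3: f'' + 10f' + 25f = -6 - 6*x.
Characteristic equation r² + 10r + 25 = 0 has discriminant (10)² - 4·(25) = 0, so r = -5 is a repeated root.
Hence f_h = (C1 + C2*x)*exp(-5*x).
For the particular solution try f_p = A0 + A1*x. Substituting and matching coefficients of each power of x gives A0 = -18/125, A1 = -6/25, so f_p = -18/125 - 6*x/25.
General solution: f = -18/125 - 6*x/25 + C1*exp(-5*x) + C2*x*exp(-5*x).
Apply the initial conditions: f(0) = -18/125 + C1 = -3 and f'(0) = -6/25 + C2 - 5*C1 = 4. Solving gives C1 = -357/125, C2 = -251/25.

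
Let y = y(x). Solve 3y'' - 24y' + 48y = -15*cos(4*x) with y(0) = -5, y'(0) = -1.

y = -5*exp(4*x) + 5*sin(4*x)/32 + 147*x*exp(4*x)/8

Divide through by 3: y'' - 8y' + 16y = -5*cos(4*x).
Characteristic equation r² - 8r + 16 = 0 has discriminant (-8)² - 4·(16) = 0, so r = 4 is a repeated root.
Hence y_h = (C1 + C2*x)*exp(4*x).
Try y_p = A*cos(4*x) + B*sin(4*x). Substituting and equating the coefficients of cos(4x) and sin(4x) gives A = 0, B = 5/32, so y_p = 5*sin(4*x)/32.
General solution: y = 5*sin(4*x)/32 + C1*exp(4*x) + C2*x*exp(4*x).
Apply the initial conditions: y(0) = C1 = -5 and y'(0) = 5/8 + C2 + 4*C1 = -1. Solving gives C1 = -5, C2 = 147/8.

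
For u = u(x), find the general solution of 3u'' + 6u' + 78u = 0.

u = C1*cos(5*x)*exp(-x) + C2*exp(-x)*sin(5*x)

Divide through by 3: u'' + 2u' + 26u = 0.
Characteristic equation r² + 2r + 26 = 0 has discriminant (2)² - 4·(26) = -100 < 0, so r = -1 ± 5i.
Hence u_h = C1*cos(5*x)*exp(-x) + C2*exp(-x)*sin(5*x).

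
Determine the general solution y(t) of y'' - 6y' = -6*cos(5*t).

Characteristic equation r² - 6r = 0 factors as (r - 6)r = 0, so r = 6, 0.
Hence y_h = C1*exp(6*t) + C2.
Try y_p = A*cos(5*t) + B*sin(5*t). Substituting and equating the coefficients of cos(5t) and sin(5t) gives A = 6/61, B = 36/305, so y_p = 6*cos(5*t)/61 + 36*sin(5*t)/305.

y = C2 + 6*cos(5*t)/61 + 36*sin(5*t)/305 + C1*exp(6*t)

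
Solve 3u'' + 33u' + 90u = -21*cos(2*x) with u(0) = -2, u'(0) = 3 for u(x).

Divide through by 3: u'' + 11u' + 30u = -7*cos(2*x).
Characteristic equation r² + 11r + 30 = 0 factors as (r + 6)(r + 5) = 0, so r = -6, -5.
Hence u_h = C1*exp(-6*x) + C2*exp(-5*x).
Try u_p = A*cos(2*x) + B*sin(2*x). Substituting and equating the coefficients of cos(2x) and sin(2x) gives A = -91/580, B = -77/580, so u_p = -91*cos(2*x)/580 - 77*sin(2*x)/580.
General solution: u = -91*cos(2*x)/580 - 77*sin(2*x)/580 + C1*exp(-6*x) + C2*exp(-5*x).
Apply the initial conditions: u(0) = -91/580 + C1 + C2 = -2 and u'(0) = -77/290 - 6*C1 - 5*C2 = 3. Solving gives C1 = 119/20, C2 = -226/29.

u = -226*exp(-5*x)/29 - 91*cos(2*x)/580 - 77*sin(2*x)/580 + 119*exp(-6*x)/20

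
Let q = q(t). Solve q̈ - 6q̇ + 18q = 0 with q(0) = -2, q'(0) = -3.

q = exp(3*t)*sin(3*t) - 2*cos(3*t)*exp(3*t)

Characteristic equation r² - 6r + 18 = 0 has discriminant (-6)² - 4·(18) = -36 < 0, so r = 3 ± 3i.
Hence q_h = C1*cos(3*t)*exp(3*t) + C2*exp(3*t)*sin(3*t).
Apply the initial conditions: q(0) = C1 = -2 and q'(0) = 3*C1 + 3*C2 = -3. Solving gives C1 = -2, C2 = 1.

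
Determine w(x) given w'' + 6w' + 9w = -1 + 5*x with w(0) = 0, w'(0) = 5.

Characteristic equation r² + 6r + 9 = 0 has discriminant (6)² - 4·(9) = 0, so r = -3 is a repeated root.
Hence w_h = (C1 + C2*x)*exp(-3*x).
For the particular solution try w_p = A0 + A1*x. Substituting and matching coefficients of each power of x gives A0 = -13/27, A1 = 5/9, so w_p = -13/27 + 5*x/9.
General solution: w = -13/27 + 5*x/9 + C1*exp(-3*x) + C2*x*exp(-3*x).
Apply the initial conditions: w(0) = -13/27 + C1 = 0 and w'(0) = 5/9 + C2 - 3*C1 = 5. Solving gives C1 = 13/27, C2 = 53/9.

w = -13/27 + 5*x/9 + 13*exp(-3*x)/27 + 53*x*exp(-3*x)/9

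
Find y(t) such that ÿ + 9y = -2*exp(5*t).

Characteristic equation r² + 9 = 0 has discriminant (0)² - 4·(9) = -36 < 0, so r = ± 3i.
Hence y_h = C1*cos(3*t) + C2*sin(3*t).
Try y_p = A*exp(5*t). Substituting into the equation and dividing by exp(5*t) gives A = -1/17, so y_p = -exp(5*t)/17.

y = -exp(5*t)/17 + C1*cos(3*t) + C2*sin(3*t)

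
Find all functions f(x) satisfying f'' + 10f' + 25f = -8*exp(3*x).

Characteristic equation r² + 10r + 25 = 0 has discriminant (10)² - 4·(25) = 0, so r = -5 is a repeated root.
Hence f_h = (C1 + C2*x)*exp(-5*x).
Try f_p = A*exp(3*x). Substituting into the equation and dividing by exp(3*x) gives A = -1/8, so f_p = -exp(3*x)/8.

f = -exp(3*x)/8 + C1*exp(-5*x) + C2*x*exp(-5*x)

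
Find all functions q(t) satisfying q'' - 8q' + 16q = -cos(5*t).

q = 9*cos(5*t)/1681 + 40*sin(5*t)/1681 + C1*exp(4*t) + C2*t*exp(4*t)

Characteristic equation r² - 8r + 16 = 0 has discriminant (-8)² - 4·(16) = 0, so r = 4 is a repeated root.
Hence q_h = (C1 + C2*t)*exp(4*t).
Try q_p = A*cos(5*t) + B*sin(5*t). Substituting and equating the coefficients of cos(5t) and sin(5t) gives A = 9/1681, B = 40/1681, so q_p = 9*cos(5*t)/1681 + 40*sin(5*t)/1681.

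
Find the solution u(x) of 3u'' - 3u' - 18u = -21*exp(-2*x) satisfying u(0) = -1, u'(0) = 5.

Divide through by 3: u'' - u' - 6u = -7*exp(-2*x).
Characteristic equation r² - r - 6 = 0 factors as (r - 3)(r + 2) = 0, so r = 3, -2.
Hence u_h = C1*exp(3*x) + C2*exp(-2*x).
Since exp(-2*x) solves the homogeneous equation (r = -2 is a root of multiplicity 1), multiply the trial by x. Try u_p = A*x*exp(-2*x). Substituting into the equation and dividing by exp(-2*x) gives A = 7/5, so u_p = 7*x*exp(-2*x)/5.
General solution: u = C1*exp(3*x) + C2*exp(-2*x) + 7*x*exp(-2*x)/5.
Apply the initial conditions: u(0) = C1 + C2 = -1 and u'(0) = 7/5 - 2*C2 + 3*C1 = 5. Solving gives C1 = 8/25, C2 = -33/25.

u = -33*exp(-2*x)/25 + 8*exp(3*x)/25 + 7*x*exp(-2*x)/5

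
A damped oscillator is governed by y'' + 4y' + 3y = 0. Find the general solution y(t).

Characteristic equation r² + 4r + 3 = 0 factors as (r + 1)(r + 3) = 0, so r = -1, -3.
Hence y_h = C1*exp(-t) + C2*exp(-3*t).

y = C1*exp(-t) + C2*exp(-3*t)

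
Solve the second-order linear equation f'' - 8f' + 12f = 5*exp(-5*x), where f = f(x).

f = 5*exp(-5*x)/77 + C1*exp(2*x) + C2*exp(6*x)

Characteristic equation r² - 8r + 12 = 0 factors as (r - 2)(r - 6) = 0, so r = 2, 6.
Hence f_h = C1*exp(2*x) + C2*exp(6*x).
Try f_p = A*exp(-5*x). Substituting into the equation and dividing by exp(-5*x) gives A = 5/77, so f_p = 5*exp(-5*x)/77.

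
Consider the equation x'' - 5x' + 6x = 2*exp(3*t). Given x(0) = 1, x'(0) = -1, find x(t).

x = -5*exp(3*t) + 6*exp(2*t) + 2*t*exp(3*t)

Characteristic equation r² - 5r + 6 = 0 factors as (r - 2)(r - 3) = 0, so r = 2, 3.
Hence x_h = C1*exp(2*t) + C2*exp(3*t).
Since exp(3*t) solves the homogeneous equation (r = 3 is a root of multiplicity 1), multiply the trial by t. Try x_p = A*t*exp(3*t). Substituting into the equation and dividing by exp(3*t) gives A = 2, so x_p = 2*t*exp(3*t).
General solution: x = C1*exp(2*t) + C2*exp(3*t) + 2*t*exp(3*t).
Apply the initial conditions: x(0) = C1 + C2 = 1 and x'(0) = 2 + 2*C1 + 3*C2 = -1. Solving gives C1 = 6, C2 = -5.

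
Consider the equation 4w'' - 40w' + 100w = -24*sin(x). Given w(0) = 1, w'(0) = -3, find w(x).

w = -36*sin(x)/169 - 15*cos(x)/169 + 184*exp(5*x)/169 - 107*x*exp(5*x)/13

Divide through by 4: w'' - 10w' + 25w = -6*sin(x).
Characteristic equation r² - 10r + 25 = 0 has discriminant (-10)² - 4·(25) = 0, so r = 5 is a repeated root.
Hence w_h = (C1 + C2*x)*exp(5*x).
Try w_p = A*cos(x) + B*sin(x). Substituting and equating the coefficients of cos(x) and sin(x) gives A = -15/169, B = -36/169, so w_p = -36*sin(x)/169 - 15*cos(x)/169.
General solution: w = -36*sin(x)/169 - 15*cos(x)/169 + C1*exp(5*x) + C2*x*exp(5*x).
Apply the initial conditions: w(0) = -15/169 + C1 = 1 and w'(0) = -36/169 + C2 + 5*C1 = -3. Solving gives C1 = 184/169, C2 = -107/13.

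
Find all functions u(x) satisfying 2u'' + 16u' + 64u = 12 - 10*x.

Divide through by 2: u'' + 8u' + 32u = 6 - 5*x.
Characteristic equation r² + 8r + 32 = 0 has discriminant (8)² - 4·(32) = -64 < 0, so r = -4 ± 4i.
Hence u_h = C1*cos(4*x)*exp(-4*x) + C2*exp(-4*x)*sin(4*x).
For the particular solution try u_p = A0 + A1*x. Substituting and matching coefficients of each power of x gives A0 = 29/128, A1 = -5/32, so u_p = 29/128 - 5*x/32.

u = 29/128 - 5*x/32 + C1*cos(4*x)*exp(-4*x) + C2*exp(-4*x)*sin(4*x)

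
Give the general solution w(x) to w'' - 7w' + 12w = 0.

Characteristic equation r² - 7r + 12 = 0 factors as (r - 4)(r - 3) = 0, so r = 4, 3.
Hence w_h = C1*exp(4*x) + C2*exp(3*x).

w = C1*exp(4*x) + C2*exp(3*x)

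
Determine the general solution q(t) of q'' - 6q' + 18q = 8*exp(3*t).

Characteristic equation r² - 6r + 18 = 0 has discriminant (-6)² - 4·(18) = -36 < 0, so r = 3 ± 3i.
Hence q_h = C1*cos(3*t)*exp(3*t) + C2*exp(3*t)*sin(3*t).
Try q_p = A*exp(3*t). Substituting into the equation and dividing by exp(3*t) gives A = 8/9, so q_p = 8*exp(3*t)/9.

q = 8*exp(3*t)/9 + C1*cos(3*t)*exp(3*t) + C2*exp(3*t)*sin(3*t)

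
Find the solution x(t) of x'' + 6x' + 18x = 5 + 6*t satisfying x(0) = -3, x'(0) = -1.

Characteristic equation r² + 6r + 18 = 0 has discriminant (6)² - 4·(18) = -36 < 0, so r = -3 ± 3i.
Hence x_h = C1*cos(3*t)*exp(-3*t) + C2*exp(-3*t)*sin(3*t).
For the particular solution try x_p = A0 + A1*t. Substituting and matching coefficients of each power of t gives A0 = 1/6, A1 = 1/3, so x_p = 1/6 + t/3.
General solution: x = 1/6 + t/3 + C1*cos(3*t)*exp(-3*t) + C2*exp(-3*t)*sin(3*t).
Apply the initial conditions: x(0) = 1/6 + C1 = -3 and x'(0) = 1/3 - 3*C1 + 3*C2 = -1. Solving gives C1 = -19/6, C2 = -65/18.

x = 1/6 + t/3 - 65*exp(-3*t)*sin(3*t)/18 - 19*cos(3*t)*exp(-3*t)/6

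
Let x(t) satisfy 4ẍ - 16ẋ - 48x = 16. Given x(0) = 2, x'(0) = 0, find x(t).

x = -1/3 + 7*exp(-2*t)/4 + 7*exp(6*t)/12

Divide through by 4: x'' - 4x' - 12x = 4.
Characteristic equation r² - 4r - 12 = 0 factors as (r - 6)(r + 2) = 0, so r = 6, -2.
Hence x_h = C1*exp(6*t) + C2*exp(-2*t).
For the particular solution try x_p = A0. Substituting and matching coefficients of each power of t gives A0 = -1/3, so x_p = -1/3.
General solution: x = -1/3 + C1*exp(6*t) + C2*exp(-2*t).
Apply the initial conditions: x(0) = -1/3 + C1 + C2 = 2 and x'(0) = -2*C2 + 6*C1 = 0. Solving gives C1 = 7/12, C2 = 7/4.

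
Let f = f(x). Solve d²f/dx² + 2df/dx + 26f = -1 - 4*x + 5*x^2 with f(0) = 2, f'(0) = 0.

f = -86/2197 - 31*x/169 + 5*x**2/26 + 4480*cos(5*x)*exp(-x)/2197 + 4883*exp(-x)*sin(5*x)/10985

Characteristic equation r² + 2r + 26 = 0 has discriminant (2)² - 4·(26) = -100 < 0, so r = -1 ± 5i.
Hence f_h = C1*cos(5*x)*exp(-x) + C2*exp(-x)*sin(5*x).
For the particular solution try f_p = A0 + A1*x + A2*x^2. Substituting and matching coefficients of each power of x gives A0 = -86/2197, A1 = -31/169, A2 = 5/26, so f_p = -86/2197 - 31*x/169 + 5*x^2/26.
General solution: f = -86/2197 - 31*x/169 + 5*x^2/26 + C1*cos(5*x)*exp(-x) + C2*exp(-x)*sin(5*x).
Apply the initial conditions: f(0) = -86/2197 + C1 = 2 and f'(0) = -31/169 - C1 + 5*C2 = 0. Solving gives C1 = 4480/2197, C2 = 4883/10985.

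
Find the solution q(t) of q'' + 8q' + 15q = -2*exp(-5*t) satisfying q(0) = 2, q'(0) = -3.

q = -exp(-5*t) + 3*exp(-3*t) + t*exp(-5*t)

Characteristic equation r² + 8r + 15 = 0 factors as (r + 5)(r + 3) = 0, so r = -5, -3.
Hence q_h = C1*exp(-5*t) + C2*exp(-3*t).
Since exp(-5*t) solves the homogeneous equation (r = -5 is a root of multiplicity 1), multiply the trial by t. Try q_p = A*t*exp(-5*t). Substituting into the equation and dividing by exp(-5*t) gives A = 1, so q_p = t*exp(-5*t).
General solution: q = C1*exp(-5*t) + C2*exp(-3*t) + t*exp(-5*t).
Apply the initial conditions: q(0) = C1 + C2 = 2 and q'(0) = 1 - 5*C1 - 3*C2 = -3. Solving gives C1 = -1, C2 = 3.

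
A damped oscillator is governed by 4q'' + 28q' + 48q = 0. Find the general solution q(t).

q = C1*exp(-3*t) + C2*exp(-4*t)

Divide through by 4: q'' + 7q' + 12q = 0.
Characteristic equation r² + 7r + 12 = 0 factors as (r + 3)(r + 4) = 0, so r = -3, -4.
Hence q_h = C1*exp(-3*t) + C2*exp(-4*t).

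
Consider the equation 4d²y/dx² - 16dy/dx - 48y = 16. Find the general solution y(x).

Divide through by 4: y'' - 4y' - 12y = 4.
Characteristic equation r² - 4r - 12 = 0 factors as (r + 2)(r - 6) = 0, so r = -2, 6.
Hence y_h = C1*exp(-2*x) + C2*exp(6*x).
For the particular solution try y_p = A0. Substituting and matching coefficients of each power of x gives A0 = -1/3, so y_p = -1/3.

y = -1/3 + C1*exp(-2*x) + C2*exp(6*x)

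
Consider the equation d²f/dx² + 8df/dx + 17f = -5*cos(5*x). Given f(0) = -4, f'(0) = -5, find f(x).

f = -25*sin(5*x)/208 + 5*cos(5*x)/208 - 4263*exp(-4*x)*sin(x)/208 - 837*cos(x)*exp(-4*x)/208

Characteristic equation r² + 8r + 17 = 0 has discriminant (8)² - 4·(17) = -4 < 0, so r = -4 ± i.
Hence f_h = C1*cos(x)*exp(-4*x) + C2*exp(-4*x)*sin(x).
Try f_p = A*cos(5*x) + B*sin(5*x). Substituting and equating the coefficients of cos(5x) and sin(5x) gives A = 5/208, B = -25/208, so f_p = -25*sin(5*x)/208 + 5*cos(5*x)/208.
General solution: f = -25*sin(5*x)/208 + 5*cos(5*x)/208 + C1*cos(x)*exp(-4*x) + C2*exp(-4*x)*sin(x).
Apply the initial conditions: f(0) = 5/208 + C1 = -4 and f'(0) = -125/208 + C2 - 4*C1 = -5. Solving gives C1 = -837/208, C2 = -4263/208.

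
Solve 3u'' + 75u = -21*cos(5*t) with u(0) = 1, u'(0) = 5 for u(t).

Divide through by 3: u'' + 25u = -7*cos(5*t).
Characteristic equation r² + 25 = 0 has discriminant (0)² - 4·(25) = -100 < 0, so r = ± 5i.
Hence u_h = C1*cos(5*t) + C2*sin(5*t).
Since ±5i are characteristic roots, multiply the trial by t. Try u_p = t*(A*cos(5*t) + B*sin(5*t)). Substituting and equating the coefficients of cos(5t) and sin(5t) gives A = 0, B = -7/10, so u_p = -7*t*sin(5*t)/10.
General solution: u = C1*cos(5*t) + C2*sin(5*t) - 7*t*sin(5*t)/10.
Apply the initial conditions: u(0) = C1 = 1 and u'(0) = 5*C2 = 5. Solving gives C1 = 1, C2 = 1.

u = -7*t*sin(5*t)/10 + cos(5*t) + sin(5*t)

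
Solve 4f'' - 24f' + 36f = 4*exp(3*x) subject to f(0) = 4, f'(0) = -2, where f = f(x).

Divide through by 4: f'' - 6f' + 9f = exp(3*x).
Characteristic equation r² - 6r + 9 = 0 has discriminant (-6)² - 4·(9) = 0, so r = 3 is a repeated root.
Hence f_h = (C1 + C2*x)*exp(3*x).
Since exp(3*x) solves the homogeneous equation (r = 3 is a root of multiplicity 2), multiply the trial by x^2. Try f_p = A*x^2*exp(3*x). Substituting into the equation and dividing by exp(3*x) gives A = 1/2, so f_p = x^2*exp(3*x)/2.
General solution: f = C1*exp(3*x) + x^2*exp(3*x)/2 + C2*x*exp(3*x).
Apply the initial conditions: f(0) = C1 = 4 and f'(0) = C2 + 3*C1 = -2. Solving gives C1 = 4, C2 = -14.

f = 4*exp(3*x) + x**2*exp(3*x)/2 - 14*x*exp(3*x)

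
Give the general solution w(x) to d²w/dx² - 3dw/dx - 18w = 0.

w = C1*exp(-3*x) + C2*exp(6*x)

Characteristic equation r² - 3r - 18 = 0 factors as (r + 3)(r - 6) = 0, so r = -3, 6.
Hence w_h = C1*exp(-3*x) + C2*exp(6*x).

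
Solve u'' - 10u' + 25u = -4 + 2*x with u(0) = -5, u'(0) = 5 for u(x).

u = -16/125 - 609*exp(5*x)/125 + 2*x/25 + 732*x*exp(5*x)/25

Characteristic equation r² - 10r + 25 = 0 has discriminant (-10)² - 4·(25) = 0, so r = 5 is a repeated root.
Hence u_h = (C1 + C2*x)*exp(5*x).
For the particular solution try u_p = A0 + A1*x. Substituting and matching coefficients of each power of x gives A0 = -16/125, A1 = 2/25, so u_p = -16/125 + 2*x/25.
General solution: u = -16/125 + 2*x/25 + C1*exp(5*x) + C2*x*exp(5*x).
Apply the initial conditions: u(0) = -16/125 + C1 = -5 and u'(0) = 2/25 + C2 + 5*C1 = 5. Solving gives C1 = -609/125, C2 = 732/25.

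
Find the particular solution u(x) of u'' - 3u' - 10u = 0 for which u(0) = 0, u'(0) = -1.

Characteristic equation r² - 3r - 10 = 0 factors as (r - 5)(r + 2) = 0, so r = 5, -2.
Hence u_h = C1*exp(5*x) + C2*exp(-2*x).
Apply the initial conditions: u(0) = C1 + C2 = 0 and u'(0) = -2*C2 + 5*C1 = -1. Solving gives C1 = -1/7, C2 = 1/7.

u = -exp(5*x)/7 + exp(-2*x)/7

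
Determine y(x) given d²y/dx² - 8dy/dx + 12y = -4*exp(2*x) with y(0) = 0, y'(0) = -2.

y = -3*exp(6*x)/4 + 3*exp(2*x)/4 + x*exp(2*x)

Characteristic equation r² - 8r + 12 = 0 factors as (r - 2)(r - 6) = 0, so r = 2, 6.
Hence y_h = C1*exp(2*x) + C2*exp(6*x).
Since exp(2*x) solves the homogeneous equation (r = 2 is a root of multiplicity 1), multiply the trial by x. Try y_p = A*x*exp(2*x). Substituting into the equation and dividing by exp(2*x) gives A = 1, so y_p = x*exp(2*x).
General solution: y = C1*exp(2*x) + C2*exp(6*x) + x*exp(2*x).
Apply the initial conditions: y(0) = C1 + C2 = 0 and y'(0) = 1 + 2*C1 + 6*C2 = -2. Solving gives C1 = 3/4, C2 = -3/4.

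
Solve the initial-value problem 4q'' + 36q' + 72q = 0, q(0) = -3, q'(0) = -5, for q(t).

q = -23*exp(-3*t)/3 + 14*exp(-6*t)/3

Divide through by 4: q'' + 9q' + 18q = 0.
Characteristic equation r² + 9r + 18 = 0 factors as (r + 6)(r + 3) = 0, so r = -6, -3.
Hence q_h = C1*exp(-6*t) + C2*exp(-3*t).
Apply the initial conditions: q(0) = C1 + C2 = -3 and q'(0) = -6*C1 - 3*C2 = -5. Solving gives C1 = 14/3, C2 = -23/3.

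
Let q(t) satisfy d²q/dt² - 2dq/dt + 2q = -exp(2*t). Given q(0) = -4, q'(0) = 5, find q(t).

Characteristic equation r² - 2r + 2 = 0 has discriminant (-2)² - 4·(2) = -4 < 0, so r = 1 ± i.
Hence q_h = C1*cos(t)*exp(t) + C2*exp(t)*sin(t).
Try q_p = A*exp(2*t). Substituting into the equation and dividing by exp(2*t) gives A = -1/2, so q_p = -exp(2*t)/2.
General solution: q = -exp(2*t)/2 + C1*cos(t)*exp(t) + C2*exp(t)*sin(t).
Apply the initial conditions: q(0) = -1/2 + C1 = -4 and q'(0) = -1 + C1 + C2 = 5. Solving gives C1 = -7/2, C2 = 19/2.

q = -exp(2*t)/2 - 7*cos(t)*exp(t)/2 + 19*exp(t)*sin(t)/2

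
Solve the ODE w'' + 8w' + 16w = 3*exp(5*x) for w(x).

Characteristic equation r² + 8r + 16 = 0 has discriminant (8)² - 4·(16) = 0, so r = -4 is a repeated root.
Hence w_h = (C1 + C2*x)*exp(-4*x).
Try w_p = A*exp(5*x). Substituting into the equation and dividing by exp(5*x) gives A = 1/27, so w_p = exp(5*x)/27.

w = exp(5*x)/27 + C1*exp(-4*x) + C2*x*exp(-4*x)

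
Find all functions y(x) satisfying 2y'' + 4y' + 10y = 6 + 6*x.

y = 9/25 + 3*x/5 + C1*cos(2*x)*exp(-x) + C2*exp(-x)*sin(2*x)

Divide through by 2: y'' + 2y' + 5y = 3 + 3*x.
Characteristic equation r² + 2r + 5 = 0 has discriminant (2)² - 4·(5) = -16 < 0, so r = -1 ± 2i.
Hence y_h = C1*cos(2*x)*exp(-x) + C2*exp(-x)*sin(2*x).
For the particular solution try y_p = A0 + A1*x. Substituting and matching coefficients of each power of x gives A0 = 9/25, A1 = 3/5, so y_p = 9/25 + 3*x/5.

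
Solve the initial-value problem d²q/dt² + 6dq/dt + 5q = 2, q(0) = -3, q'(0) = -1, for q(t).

q = 2/5 - 9*exp(-t)/2 + 11*exp(-5*t)/10

Characteristic equation r² + 6r + 5 = 0 factors as (r + 5)(r + 1) = 0, so r = -5, -1.
Hence q_h = C1*exp(-5*t) + C2*exp(-t).
For the particular solution try q_p = A0. Substituting and matching coefficients of each power of t gives A0 = 2/5, so q_p = 2/5.
General solution: q = 2/5 + C1*exp(-5*t) + C2*exp(-t).
Apply the initial conditions: q(0) = 2/5 + C1 + C2 = -3 and q'(0) = -C2 - 5*C1 = -1. Solving gives C1 = 11/10, C2 = -9/2.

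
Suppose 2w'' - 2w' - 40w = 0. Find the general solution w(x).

w = C1*exp(-4*x) + C2*exp(5*x)

Divide through by 2: w'' - w' - 20w = 0.
Characteristic equation r² - r - 20 = 0 factors as (r + 4)(r - 5) = 0, so r = -4, 5.
Hence w_h = C1*exp(-4*x) + C2*exp(5*x).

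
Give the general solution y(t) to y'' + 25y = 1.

Characteristic equation r² + 25 = 0 has discriminant (0)² - 4·(25) = -100 < 0, so r = ± 5i.
Hence y_h = C1*cos(5*t) + C2*sin(5*t).
For the particular solution try y_p = A0. Substituting and matching coefficients of each power of t gives A0 = 1/25, so y_p = 1/25.

y = 1/25 + C1*cos(5*t) + C2*sin(5*t)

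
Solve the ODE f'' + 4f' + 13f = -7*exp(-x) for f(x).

f = -7*exp(-x)/10 + C1*cos(3*x)*exp(-2*x) + C2*exp(-2*x)*sin(3*x)

Characteristic equation r² + 4r + 13 = 0 has discriminant (4)² - 4·(13) = -36 < 0, so r = -2 ± 3i.
Hence f_h = C1*cos(3*x)*exp(-2*x) + C2*exp(-2*x)*sin(3*x).
Try f_p = A*exp(-x). Substituting into the equation and dividing by exp(-x) gives A = -7/10, so f_p = -7*exp(-x)/10.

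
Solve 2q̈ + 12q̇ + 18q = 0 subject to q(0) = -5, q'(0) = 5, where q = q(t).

q = -5*exp(-3*t) - 10*t*exp(-3*t)

Divide through by 2: q'' + 6q' + 9q = 0.
Characteristic equation r² + 6r + 9 = 0 has discriminant (6)² - 4·(9) = 0, so r = -3 is a repeated root.
Hence q_h = (C1 + C2*t)*exp(-3*t).
Apply the initial conditions: q(0) = C1 = -5 and q'(0) = C2 - 3*C1 = 5. Solving gives C1 = -5, C2 = -10.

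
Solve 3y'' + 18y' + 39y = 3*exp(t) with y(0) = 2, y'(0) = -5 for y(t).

Divide through by 3: y'' + 6y' + 13y = exp(t).
Characteristic equation r² + 6r + 13 = 0 has discriminant (6)² - 4·(13) = -16 < 0, so r = -3 ± 2i.
Hence y_h = C1*cos(2*t)*exp(-3*t) + C2*exp(-3*t)*sin(2*t).
Try y_p = A*exp(t). Substituting into the equation and dividing by exp(t) gives A = 1/20, so y_p = exp(t)/20.
General solution: y = exp(t)/20 + C1*cos(2*t)*exp(-3*t) + C2*exp(-3*t)*sin(2*t).
Apply the initial conditions: y(0) = 1/20 + C1 = 2 and y'(0) = 1/20 - 3*C1 + 2*C2 = -5. Solving gives C1 = 39/20, C2 = 2/5.

y = exp(t)/20 + 2*exp(-3*t)*sin(2*t)/5 + 39*cos(2*t)*exp(-3*t)/20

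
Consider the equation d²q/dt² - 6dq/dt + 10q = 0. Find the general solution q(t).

Characteristic equation r² - 6r + 10 = 0 has discriminant (-6)² - 4·(10) = -4 < 0, so r = 3 ± i.
Hence q_h = C1*cos(t)*exp(3*t) + C2*exp(3*t)*sin(t).

q = C1*cos(t)*exp(3*t) + C2*exp(3*t)*sin(t)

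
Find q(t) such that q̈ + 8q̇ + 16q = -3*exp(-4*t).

Characteristic equation r² + 8r + 16 = 0 has discriminant (8)² - 4·(16) = 0, so r = -4 is a repeated root.
Hence q_h = (C1 + C2*t)*exp(-4*t).
Since exp(-4*t) solves the homogeneous equation (r = -4 is a root of multiplicity 2), multiply the trial by t^2. Try q_p = A*t^2*exp(-4*t). Substituting into the equation and dividing by exp(-4*t) gives A = -3/2, so q_p = -3*t^2*exp(-4*t)/2.

q = C1*exp(-4*t) - 3*t**2*exp(-4*t)/2 + C2*t*exp(-4*t)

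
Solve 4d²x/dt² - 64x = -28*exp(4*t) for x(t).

x = C1*exp(-4*t) + C2*exp(4*t) - 7*t*exp(4*t)/8

Divide through by 4: x'' - 16x = -7*exp(4*t).
Characteristic equation r² - 16 = 0 factors as (r + 4)(r - 4) = 0, so r = -4, 4.
Hence x_h = C1*exp(-4*t) + C2*exp(4*t).
Since exp(4*t) solves the homogeneous equation (r = 4 is a root of multiplicity 1), multiply the trial by t. Try x_p = A*t*exp(4*t). Substituting into the equation and dividing by exp(4*t) gives A = -7/8, so x_p = -7*t*exp(4*t)/8.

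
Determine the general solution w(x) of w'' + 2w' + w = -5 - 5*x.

Characteristic equation r² + 2r + 1 = 0 has discriminant (2)² - 4·(1) = 0, so r = -1 is a repeated root.
Hence w_h = (C1 + C2*x)*exp(-x).
For the particular solution try w_p = A0 + A1*x. Substituting and matching coefficients of each power of x gives A0 = 5, A1 = -5, so w_p = 5 - 5*x.

w = 5 - 5*x + C1*exp(-x) + C2*x*exp(-x)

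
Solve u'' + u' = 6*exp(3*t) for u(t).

Characteristic equation r² + r = 0 factors as (r + 1)r = 0, so r = -1, 0.
Hence u_h = C1*exp(-t) + C2.
Try u_p = A*exp(3*t). Substituting into the equation and dividing by exp(3*t) gives A = 1/2, so u_p = exp(3*t)/2.

u = C2 + exp(3*t)/2 + C1*exp(-t)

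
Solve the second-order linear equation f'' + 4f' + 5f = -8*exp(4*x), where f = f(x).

f = -8*exp(4*x)/37 + C1*cos(x)*exp(-2*x) + C2*exp(-2*x)*sin(x)

Characteristic equation r² + 4r + 5 = 0 has discriminant (4)² - 4·(5) = -4 < 0, so r = -2 ± i.
Hence f_h = C1*cos(x)*exp(-2*x) + C2*exp(-2*x)*sin(x).
Try f_p = A*exp(4*x). Substituting into the equation and dividing by exp(4*x) gives A = -8/37, so f_p = -8*exp(4*x)/37.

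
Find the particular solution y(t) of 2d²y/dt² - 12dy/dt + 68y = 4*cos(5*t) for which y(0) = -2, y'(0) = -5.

y = -20*sin(5*t)/327 + 2*cos(5*t)/109 - 220*cos(5*t)*exp(3*t)/109 + 89*exp(3*t)*sin(5*t)/327

Divide through by 2: y'' - 6y' + 34y = 2*cos(5*t).
Characteristic equation r² - 6r + 34 = 0 has discriminant (-6)² - 4·(34) = -100 < 0, so r = 3 ± 5i.
Hence y_h = C1*cos(5*t)*exp(3*t) + C2*exp(3*t)*sin(5*t).
Try y_p = A*cos(5*t) + B*sin(5*t). Substituting and equating the coefficients of cos(5t) and sin(5t) gives A = 2/109, B = -20/327, so y_p = -20*sin(5*t)/327 + 2*cos(5*t)/109.
General solution: y = -20*sin(5*t)/327 + 2*cos(5*t)/109 + C1*cos(5*t)*exp(3*t) + C2*exp(3*t)*sin(5*t).
Apply the initial conditions: y(0) = 2/109 + C1 = -2 and y'(0) = -100/327 + 3*C1 + 5*C2 = -5. Solving gives C1 = -220/109, C2 = 89/327.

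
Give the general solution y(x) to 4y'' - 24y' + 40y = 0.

Divide through by 4: y'' - 6y' + 10y = 0.
Characteristic equation r² - 6r + 10 = 0 has discriminant (-6)² - 4·(10) = -4 < 0, so r = 3 ± i.
Hence y_h = C1*cos(x)*exp(3*x) + C2*exp(3*x)*sin(x).

y = C1*cos(x)*exp(3*x) + C2*exp(3*x)*sin(x)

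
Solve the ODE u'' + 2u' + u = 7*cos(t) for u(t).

Characteristic equation r² + 2r + 1 = 0 has discriminant (2)² - 4·(1) = 0, so r = -1 is a repeated root.
Hence u_h = (C1 + C2*t)*exp(-t).
Try u_p = A*cos(t) + B*sin(t). Substituting and equating the coefficients of cos(t) and sin(t) gives A = 0, B = 7/2, so u_p = 7*sin(t)/2.

u = 7*sin(t)/2 + C1*exp(-t) + C2*t*exp(-t)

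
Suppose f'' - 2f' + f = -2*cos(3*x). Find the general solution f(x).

f = 3*sin(3*x)/25 + 4*cos(3*x)/25 + C1*exp(x) + C2*x*exp(x)

Characteristic equation r² - 2r + 1 = 0 has discriminant (-2)² - 4·(1) = 0, so r = 1 is a repeated root.
Hence f_h = (C1 + C2*x)*exp(x).
Try f_p = A*cos(3*x) + B*sin(3*x). Substituting and equating the coefficients of cos(3x) and sin(3x) gives A = 4/25, B = 3/25, so f_p = 3*sin(3*x)/25 + 4*cos(3*x)/25.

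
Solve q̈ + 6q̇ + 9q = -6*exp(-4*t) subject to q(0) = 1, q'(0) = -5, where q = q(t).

Characteristic equation r² + 6r + 9 = 0 has discriminant (6)² - 4·(9) = 0, so r = -3 is a repeated root.
Hence q_h = (C1 + C2*t)*exp(-3*t).
Try q_p = A*exp(-4*t). Substituting into the equation and dividing by exp(-4*t) gives A = -6, so q_p = -6*exp(-4*t).
General solution: q = -6*exp(-4*t) + C1*exp(-3*t) + C2*t*exp(-3*t).
Apply the initial conditions: q(0) = -6 + C1 = 1 and q'(0) = 24 + C2 - 3*C1 = -5. Solving gives C1 = 7, C2 = -8.

q = -6*exp(-4*t) + 7*exp(-3*t) - 8*t*exp(-3*t)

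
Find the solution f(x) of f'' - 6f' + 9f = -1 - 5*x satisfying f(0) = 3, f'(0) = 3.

Characteristic equation r² - 6r + 9 = 0 has discriminant (-6)² - 4·(9) = 0, so r = 3 is a repeated root.
Hence f_h = (C1 + C2*x)*exp(3*x).
For the particular solution try f_p = A0 + A1*x. Substituting and matching coefficients of each power of x gives A0 = -13/27, A1 = -5/9, so f_p = -13/27 - 5*x/9.
General solution: f = -13/27 - 5*x/9 + C1*exp(3*x) + C2*x*exp(3*x).
Apply the initial conditions: f(0) = -13/27 + C1 = 3 and f'(0) = -5/9 + C2 + 3*C1 = 3. Solving gives C1 = 94/27, C2 = -62/9.

f = -13/27 - 5*x/9 + 94*exp(3*x)/27 - 62*x*exp(3*x)/9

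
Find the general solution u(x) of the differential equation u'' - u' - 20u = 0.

Characteristic equation r² - r - 20 = 0 factors as (r - 5)(r + 4) = 0, so r = 5, -4.
Hence u_h = C1*exp(5*x) + C2*exp(-4*x).

u = C1*exp(5*x) + C2*exp(-4*x)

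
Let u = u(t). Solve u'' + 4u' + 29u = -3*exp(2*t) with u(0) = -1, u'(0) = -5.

u = -3*exp(2*t)/41 - 55*exp(-2*t)*sin(5*t)/41 - 38*cos(5*t)*exp(-2*t)/41

Characteristic equation r² + 4r + 29 = 0 has discriminant (4)² - 4·(29) = -100 < 0, so r = -2 ± 5i.
Hence u_h = C1*cos(5*t)*exp(-2*t) + C2*exp(-2*t)*sin(5*t).
Try u_p = A*exp(2*t). Substituting into the equation and dividing by exp(2*t) gives A = -3/41, so u_p = -3*exp(2*t)/41.
General solution: u = -3*exp(2*t)/41 + C1*cos(5*t)*exp(-2*t) + C2*exp(-2*t)*sin(5*t).
Apply the initial conditions: u(0) = -3/41 + C1 = -1 and u'(0) = -6/41 - 2*C1 + 5*C2 = -5. Solving gives C1 = -38/41, C2 = -55/41.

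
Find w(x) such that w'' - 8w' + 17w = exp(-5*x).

Characteristic equation r² - 8r + 17 = 0 has discriminant (-8)² - 4·(17) = -4 < 0, so r = 4 ± i.
Hence w_h = C1*cos(x)*exp(4*x) + C2*exp(4*x)*sin(x).
Try w_p = A*exp(-5*x). Substituting into the equation and dividing by exp(-5*x) gives A = 1/82, so w_p = exp(-5*x)/82.

w = exp(-5*x)/82 + C1*cos(x)*exp(4*x) + C2*exp(4*x)*sin(x)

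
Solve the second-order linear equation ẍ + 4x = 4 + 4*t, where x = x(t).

x = 1 + t + C1*cos(2*t) + C2*sin(2*t)

Characteristic equation r² + 4 = 0 has discriminant (0)² - 4·(4) = -16 < 0, so r = ± 2i.
Hence x_h = C1*cos(2*t) + C2*sin(2*t).
For the particular solution try x_p = A0 + A1*t. Substituting and matching coefficients of each power of t gives A0 = 1, A1 = 1, so x_p = 1 + t.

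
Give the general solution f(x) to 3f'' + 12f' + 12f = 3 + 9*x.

f = -1/2 + 3*x/4 + C1*exp(-2*x) + C2*x*exp(-2*x)

Divide through by 3: f'' + 4f' + 4f = 1 + 3*x.
Characteristic equation r² + 4r + 4 = 0 has discriminant (4)² - 4·(4) = 0, so r = -2 is a repeated root.
Hence f_h = (C1 + C2*x)*exp(-2*x).
For the particular solution try f_p = A0 + A1*x. Substituting and matching coefficients of each power of x gives A0 = -1/2, A1 = 3/4, so f_p = -1/2 + 3*x/4.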